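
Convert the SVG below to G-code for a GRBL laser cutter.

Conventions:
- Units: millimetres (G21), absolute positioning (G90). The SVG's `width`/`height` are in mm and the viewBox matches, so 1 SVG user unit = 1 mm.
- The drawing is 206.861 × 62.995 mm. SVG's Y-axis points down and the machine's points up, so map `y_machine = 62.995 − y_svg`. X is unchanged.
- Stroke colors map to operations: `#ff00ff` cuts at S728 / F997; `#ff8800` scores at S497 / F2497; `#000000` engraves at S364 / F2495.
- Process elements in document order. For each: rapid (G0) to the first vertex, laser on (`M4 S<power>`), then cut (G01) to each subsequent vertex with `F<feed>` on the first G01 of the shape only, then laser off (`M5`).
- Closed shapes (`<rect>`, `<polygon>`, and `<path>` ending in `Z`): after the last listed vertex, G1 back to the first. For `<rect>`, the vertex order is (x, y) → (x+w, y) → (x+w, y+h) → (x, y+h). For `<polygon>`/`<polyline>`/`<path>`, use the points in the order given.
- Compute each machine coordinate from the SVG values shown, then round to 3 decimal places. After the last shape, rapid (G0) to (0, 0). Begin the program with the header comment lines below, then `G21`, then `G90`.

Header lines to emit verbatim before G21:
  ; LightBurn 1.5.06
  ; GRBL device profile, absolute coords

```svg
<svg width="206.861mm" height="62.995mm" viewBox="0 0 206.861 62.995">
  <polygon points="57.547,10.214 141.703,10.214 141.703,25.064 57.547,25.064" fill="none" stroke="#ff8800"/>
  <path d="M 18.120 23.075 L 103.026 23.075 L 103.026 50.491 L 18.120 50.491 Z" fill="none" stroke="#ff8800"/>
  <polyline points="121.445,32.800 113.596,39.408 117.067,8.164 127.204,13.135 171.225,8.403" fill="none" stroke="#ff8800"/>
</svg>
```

viewBox `0 0 206.861 62.995` with mm width/height → 1 unit = 1 mm. Flip: y_m = 62.995 − y_svg.

**Shape 1** — `<polygon>` rectangle, stroke `#ff8800` → score (S497, F2497). Machine vertices: (57.547,52.781) → (141.703,52.781) → (141.703,37.931) → (57.547,37.931) → (57.547,52.781). Closed: final G1 returns to the first vertex.

**Shape 2** — `<path>` rectangle, stroke `#ff8800` → score (S497, F2497). Machine vertices: (18.120,39.920) → (103.026,39.920) → (103.026,12.504) → (18.120,12.504) → (18.120,39.920). Closed: final G1 returns to the first vertex.

**Shape 3** — `<polyline>` open polyline, stroke `#ff8800` → score (S497, F2497). Machine vertices: (121.445,30.195) → (113.596,23.587) → (117.067,54.831) → (127.204,49.860) → (171.225,54.592). Open path.

; LightBurn 1.5.06
; GRBL device profile, absolute coords
G21
G90
G0 X57.547 Y52.781
M4 S497
G01 X141.703 Y52.781 F2497
G01 X141.703 Y37.931
G01 X57.547 Y37.931
G01 X57.547 Y52.781
M5
G0 X18.120 Y39.920
M4 S497
G01 X103.026 Y39.920 F2497
G01 X103.026 Y12.504
G01 X18.120 Y12.504
G01 X18.120 Y39.920
M5
G0 X121.445 Y30.195
M4 S497
G01 X113.596 Y23.587 F2497
G01 X117.067 Y54.831
G01 X127.204 Y49.860
G01 X171.225 Y54.592
M5
G0 X0.000 Y0.000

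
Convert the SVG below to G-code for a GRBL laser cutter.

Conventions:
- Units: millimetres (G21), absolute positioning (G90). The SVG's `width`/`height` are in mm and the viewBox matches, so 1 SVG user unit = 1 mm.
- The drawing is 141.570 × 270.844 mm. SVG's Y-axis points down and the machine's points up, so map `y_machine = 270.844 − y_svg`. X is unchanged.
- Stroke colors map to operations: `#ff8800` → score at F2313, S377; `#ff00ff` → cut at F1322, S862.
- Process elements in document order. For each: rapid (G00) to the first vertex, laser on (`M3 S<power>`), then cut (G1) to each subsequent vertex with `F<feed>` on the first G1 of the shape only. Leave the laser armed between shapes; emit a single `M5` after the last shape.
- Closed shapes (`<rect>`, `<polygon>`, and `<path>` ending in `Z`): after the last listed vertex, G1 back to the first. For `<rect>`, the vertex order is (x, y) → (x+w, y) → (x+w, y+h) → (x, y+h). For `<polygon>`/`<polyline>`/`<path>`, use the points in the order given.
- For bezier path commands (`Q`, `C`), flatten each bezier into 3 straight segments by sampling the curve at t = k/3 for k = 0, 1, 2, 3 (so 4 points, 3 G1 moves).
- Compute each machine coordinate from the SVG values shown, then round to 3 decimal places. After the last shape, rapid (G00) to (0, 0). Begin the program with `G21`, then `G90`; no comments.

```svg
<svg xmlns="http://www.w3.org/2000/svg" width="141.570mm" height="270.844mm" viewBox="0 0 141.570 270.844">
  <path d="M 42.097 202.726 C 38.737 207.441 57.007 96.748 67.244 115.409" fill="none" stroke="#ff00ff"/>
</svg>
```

Since the viewBox matches the mm dimensions, user units are millimetres directly. The only transform is the Y-flip y_m = 270.844 − y_svg.

Shape 1 is a cubic bezier drawn with `<path>`. Its stroke #ff00ff means cut at S862, F1322. After flipping Y the toolpath is (42.097,68.118) → (44.848,92.807) → (55.428,140.043) → (67.244,155.435).

G21
G90
G00 X42.097 Y68.118
M3 S862
G1 X44.848 Y92.807 F1322
G1 X55.428 Y140.043
G1 X67.244 Y155.435
M5
G00 X0.000 Y0.000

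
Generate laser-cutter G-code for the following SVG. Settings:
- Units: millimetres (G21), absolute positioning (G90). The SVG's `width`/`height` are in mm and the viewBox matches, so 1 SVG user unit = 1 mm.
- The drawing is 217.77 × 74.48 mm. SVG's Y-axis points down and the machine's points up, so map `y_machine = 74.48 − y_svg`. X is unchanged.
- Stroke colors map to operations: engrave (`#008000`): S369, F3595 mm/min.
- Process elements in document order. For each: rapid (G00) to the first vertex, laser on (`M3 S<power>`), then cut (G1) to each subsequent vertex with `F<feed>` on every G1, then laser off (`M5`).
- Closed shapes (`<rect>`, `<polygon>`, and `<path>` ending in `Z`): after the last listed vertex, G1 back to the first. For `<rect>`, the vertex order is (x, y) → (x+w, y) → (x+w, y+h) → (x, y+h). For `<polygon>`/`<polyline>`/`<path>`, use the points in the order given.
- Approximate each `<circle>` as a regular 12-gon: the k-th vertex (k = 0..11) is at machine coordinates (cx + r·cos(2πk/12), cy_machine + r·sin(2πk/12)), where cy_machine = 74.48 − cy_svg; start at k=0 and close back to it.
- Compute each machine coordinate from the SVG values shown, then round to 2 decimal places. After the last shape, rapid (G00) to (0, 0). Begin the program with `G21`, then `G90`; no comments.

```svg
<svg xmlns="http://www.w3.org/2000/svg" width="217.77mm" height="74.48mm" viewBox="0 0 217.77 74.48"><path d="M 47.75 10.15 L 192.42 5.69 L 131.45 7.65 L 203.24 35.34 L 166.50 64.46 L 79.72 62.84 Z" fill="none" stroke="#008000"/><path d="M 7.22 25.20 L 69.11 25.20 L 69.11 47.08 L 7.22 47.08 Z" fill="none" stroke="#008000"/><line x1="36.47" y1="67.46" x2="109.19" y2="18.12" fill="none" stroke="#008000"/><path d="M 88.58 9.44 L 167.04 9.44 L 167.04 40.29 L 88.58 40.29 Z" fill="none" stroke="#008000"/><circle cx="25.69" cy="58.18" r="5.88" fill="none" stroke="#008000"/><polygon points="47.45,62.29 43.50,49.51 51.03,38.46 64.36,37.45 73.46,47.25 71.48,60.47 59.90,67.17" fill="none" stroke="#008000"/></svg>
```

viewBox `0 0 217.77 74.48` with mm width/height → 1 unit = 1 mm. Flip: y_m = 74.48 − y_svg.

**Shape 1** — `<path>` closed polygon, stroke `#008000` → engrave (S369, F3595). Machine vertices: (47.75,64.33) → (192.42,68.79) → (131.45,66.83) → (203.24,39.14) → (166.50,10.02) → (79.72,11.64) → (47.75,64.33). Closed: final G1 returns to the first vertex.

**Shape 2** — `<path>` rectangle, stroke `#008000` → engrave (S369, F3595). Machine vertices: (7.22,49.28) → (69.11,49.28) → (69.11,27.40) → (7.22,27.40) → (7.22,49.28). Closed: final G1 returns to the first vertex.

**Shape 3** — `<line>` line segment, stroke `#008000` → engrave (S369, F3595). Machine vertices: (36.47,7.02) → (109.19,56.36). Open path.

**Shape 4** — `<path>` rectangle, stroke `#008000` → engrave (S369, F3595). Machine vertices: (88.58,65.04) → (167.04,65.04) → (167.04,34.19) → (88.58,34.19) → (88.58,65.04). Closed: final G1 returns to the first vertex.

**Shape 5** — `<circle>` circle, stroke `#008000` → engrave (S369, F3595). Machine vertices: (31.57,16.30) → (30.78,19.24) → (28.63,21.39) → (25.69,22.18) → (22.75,21.39) → (20.60,19.24) → (19.81,16.30) → (20.60,13.36) → (22.75,11.21) → (25.69,10.42) → (28.63,11.21) → (30.78,13.36) → (31.57,16.30). Closed: final G1 returns to the first vertex.

**Shape 6** — `<polygon>` regular polygon, stroke `#008000` → engrave (S369, F3595). Machine vertices: (47.45,12.19) → (43.50,24.97) → (51.03,36.02) → (64.36,37.03) → (73.46,27.23) → (71.48,14.01) → (59.90,7.31) → (47.45,12.19). Closed: final G1 returns to the first vertex.

G21
G90
G00 X47.75 Y64.33
M3 S369
G1 X192.42 Y68.79 F3595
G1 X131.45 Y66.83 F3595
G1 X203.24 Y39.14 F3595
G1 X166.50 Y10.02 F3595
G1 X79.72 Y11.64 F3595
G1 X47.75 Y64.33 F3595
M5
G00 X7.22 Y49.28
M3 S369
G1 X69.11 Y49.28 F3595
G1 X69.11 Y27.40 F3595
G1 X7.22 Y27.40 F3595
G1 X7.22 Y49.28 F3595
M5
G00 X36.47 Y7.02
M3 S369
G1 X109.19 Y56.36 F3595
M5
G00 X88.58 Y65.04
M3 S369
G1 X167.04 Y65.04 F3595
G1 X167.04 Y34.19 F3595
G1 X88.58 Y34.19 F3595
G1 X88.58 Y65.04 F3595
M5
G00 X31.57 Y16.30
M3 S369
G1 X30.78 Y19.24 F3595
G1 X28.63 Y21.39 F3595
G1 X25.69 Y22.18 F3595
G1 X22.75 Y21.39 F3595
G1 X20.60 Y19.24 F3595
G1 X19.81 Y16.30 F3595
G1 X20.60 Y13.36 F3595
G1 X22.75 Y11.21 F3595
G1 X25.69 Y10.42 F3595
G1 X28.63 Y11.21 F3595
G1 X30.78 Y13.36 F3595
G1 X31.57 Y16.30 F3595
M5
G00 X47.45 Y12.19
M3 S369
G1 X43.50 Y24.97 F3595
G1 X51.03 Y36.02 F3595
G1 X64.36 Y37.03 F3595
G1 X73.46 Y27.23 F3595
G1 X71.48 Y14.01 F3595
G1 X59.90 Y7.31 F3595
G1 X47.45 Y12.19 F3595
M5
G00 X0.00 Y0.00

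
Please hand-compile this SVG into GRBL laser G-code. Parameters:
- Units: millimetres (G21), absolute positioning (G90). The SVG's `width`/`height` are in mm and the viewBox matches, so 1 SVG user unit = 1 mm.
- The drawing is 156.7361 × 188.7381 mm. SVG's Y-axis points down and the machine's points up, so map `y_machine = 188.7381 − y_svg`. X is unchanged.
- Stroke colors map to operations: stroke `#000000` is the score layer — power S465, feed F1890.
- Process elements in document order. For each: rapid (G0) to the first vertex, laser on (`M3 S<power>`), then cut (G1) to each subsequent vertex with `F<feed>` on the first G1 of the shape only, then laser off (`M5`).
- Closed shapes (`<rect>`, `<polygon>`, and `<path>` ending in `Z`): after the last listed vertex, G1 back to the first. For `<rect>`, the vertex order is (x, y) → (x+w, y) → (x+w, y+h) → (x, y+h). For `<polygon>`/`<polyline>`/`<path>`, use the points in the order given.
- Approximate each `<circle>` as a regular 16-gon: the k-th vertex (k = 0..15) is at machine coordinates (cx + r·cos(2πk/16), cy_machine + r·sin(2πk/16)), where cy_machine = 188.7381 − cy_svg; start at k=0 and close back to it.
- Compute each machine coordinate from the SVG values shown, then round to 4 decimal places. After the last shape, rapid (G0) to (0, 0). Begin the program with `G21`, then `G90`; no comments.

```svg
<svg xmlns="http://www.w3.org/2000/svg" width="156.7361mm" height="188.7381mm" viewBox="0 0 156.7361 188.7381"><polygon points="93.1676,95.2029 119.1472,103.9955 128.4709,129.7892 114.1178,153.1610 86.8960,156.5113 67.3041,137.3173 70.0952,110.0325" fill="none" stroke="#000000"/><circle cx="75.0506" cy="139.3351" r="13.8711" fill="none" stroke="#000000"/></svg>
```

G21
G90
G0 X93.1676 Y93.5352
M3 S465
G1 X119.1472 Y84.7426 F1890
G1 X128.4709 Y58.9489
G1 X114.1178 Y35.5771
G1 X86.8960 Y32.2268
G1 X67.3041 Y51.4208
G1 X70.0952 Y78.7056
G1 X93.1676 Y93.5352
M5
G0 X88.9217 Y49.4030
M3 S465
G1 X87.8658 Y54.7112 F1890
G1 X84.8589 Y59.2113
G1 X80.3588 Y62.2182
G1 X75.0506 Y63.2741
G1 X69.7424 Y62.2182
G1 X65.2423 Y59.2113
G1 X62.2354 Y54.7112
G1 X61.1795 Y49.4030
G1 X62.2354 Y44.0948
G1 X65.2423 Y39.5947
G1 X69.7424 Y36.5878
G1 X75.0506 Y35.5319
G1 X80.3588 Y36.5878
G1 X84.8589 Y39.5947
G1 X87.8658 Y44.0948
G1 X88.9217 Y49.4030
M5
G0 X0.0000 Y0.0000

viewBox `0 0 156.7361 188.7381` with mm width/height → 1 unit = 1 mm. Flip: y_m = 188.7381 − y_svg.

**Shape 1** — `<polygon>` regular polygon, stroke `#000000` → score (S465, F1890). Machine vertices: (93.1676,93.5352) → (119.1472,84.7426) → (128.4709,58.9489) → (114.1178,35.5771) → (86.8960,32.2268) → (67.3041,51.4208) → (70.0952,78.7056) → (93.1676,93.5352). Closed: final G1 returns to the first vertex.

**Shape 2** — `<circle>` circle, stroke `#000000` → score (S465, F1890). Machine vertices: (88.9217,49.4030) → (87.8658,54.7112) → (84.8589,59.2113) → (80.3588,62.2182) → (75.0506,63.2741) → (69.7424,62.2182) → (65.2423,59.2113) → (62.2354,54.7112) → (61.1795,49.4030) → (62.2354,44.0948) → (65.2423,39.5947) → (69.7424,36.5878) → (75.0506,35.5319) → (80.3588,36.5878) → (84.8589,39.5947) → (87.8658,44.0948) → (88.9217,49.4030). Closed: final G1 returns to the first vertex.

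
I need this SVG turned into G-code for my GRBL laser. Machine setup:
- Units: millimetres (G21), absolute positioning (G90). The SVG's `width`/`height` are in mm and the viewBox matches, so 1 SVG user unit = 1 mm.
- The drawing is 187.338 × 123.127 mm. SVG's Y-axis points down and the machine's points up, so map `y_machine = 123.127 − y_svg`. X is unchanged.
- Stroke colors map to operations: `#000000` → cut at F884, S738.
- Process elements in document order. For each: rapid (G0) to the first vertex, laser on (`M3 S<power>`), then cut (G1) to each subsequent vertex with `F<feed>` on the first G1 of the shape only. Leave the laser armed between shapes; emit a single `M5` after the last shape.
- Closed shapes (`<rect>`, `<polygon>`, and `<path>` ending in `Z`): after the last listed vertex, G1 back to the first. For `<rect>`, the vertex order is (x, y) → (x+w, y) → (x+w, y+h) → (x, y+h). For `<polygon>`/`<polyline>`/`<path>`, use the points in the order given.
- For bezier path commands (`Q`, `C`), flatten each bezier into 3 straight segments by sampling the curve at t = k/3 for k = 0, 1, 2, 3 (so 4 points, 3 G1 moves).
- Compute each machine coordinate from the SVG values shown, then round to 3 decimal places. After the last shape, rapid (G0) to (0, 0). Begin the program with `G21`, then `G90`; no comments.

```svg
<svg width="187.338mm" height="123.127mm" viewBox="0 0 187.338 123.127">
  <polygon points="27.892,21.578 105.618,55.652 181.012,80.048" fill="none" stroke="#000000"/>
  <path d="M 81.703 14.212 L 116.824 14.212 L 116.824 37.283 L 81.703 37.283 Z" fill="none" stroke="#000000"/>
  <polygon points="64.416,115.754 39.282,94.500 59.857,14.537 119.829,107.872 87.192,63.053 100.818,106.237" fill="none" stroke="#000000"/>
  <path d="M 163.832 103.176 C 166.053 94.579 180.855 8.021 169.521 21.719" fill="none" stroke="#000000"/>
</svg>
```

G21
G90
G0 X27.892 Y101.549
M3 S738
G1 X105.618 Y67.475 F884
G1 X181.012 Y43.079
G1 X27.892 Y101.549
G0 X81.703 Y108.915
M3 S738
G1 X116.824 Y108.915 F884
G1 X116.824 Y85.844
G1 X81.703 Y85.844
G1 X81.703 Y108.915
G0 X64.416 Y7.373
M3 S738
G1 X39.282 Y28.627 F884
G1 X59.857 Y108.590
G1 X119.829 Y15.255
G1 X87.192 Y60.074
G1 X100.818 Y16.890
G1 X64.416 Y7.373
G0 X163.832 Y19.951
M3 S738
G1 X168.813 Y47.934 F884
G1 X173.577 Y88.288
G1 X169.521 Y101.408
M5
G0 X0.000 Y0.000

1 u = 1 mm; y_m = 123.127 − y.

[1] `<polygon>` closed polygon, #000000→cut S738 F884: (27.892,101.549) → (105.618,67.475) → (181.012,43.079) → (27.892,101.549) (closed)

[2] `<path>` rectangle, #000000→cut S738 F884: (81.703,108.915) → (116.824,108.915) → (116.824,85.844) → (81.703,85.844) → (81.703,108.915) (closed)

[3] `<polygon>` closed polygon, #000000→cut S738 F884: (64.416,7.373) → (39.282,28.627) → (59.857,108.590) → (119.829,15.255) → (87.192,60.074) → (100.818,16.890) → (64.416,7.373) (closed)

[4] `<path>` cubic bezier, #000000→cut S738 F884: (163.832,19.951) → (168.813,47.934) → (173.577,88.288) → (169.521,101.408)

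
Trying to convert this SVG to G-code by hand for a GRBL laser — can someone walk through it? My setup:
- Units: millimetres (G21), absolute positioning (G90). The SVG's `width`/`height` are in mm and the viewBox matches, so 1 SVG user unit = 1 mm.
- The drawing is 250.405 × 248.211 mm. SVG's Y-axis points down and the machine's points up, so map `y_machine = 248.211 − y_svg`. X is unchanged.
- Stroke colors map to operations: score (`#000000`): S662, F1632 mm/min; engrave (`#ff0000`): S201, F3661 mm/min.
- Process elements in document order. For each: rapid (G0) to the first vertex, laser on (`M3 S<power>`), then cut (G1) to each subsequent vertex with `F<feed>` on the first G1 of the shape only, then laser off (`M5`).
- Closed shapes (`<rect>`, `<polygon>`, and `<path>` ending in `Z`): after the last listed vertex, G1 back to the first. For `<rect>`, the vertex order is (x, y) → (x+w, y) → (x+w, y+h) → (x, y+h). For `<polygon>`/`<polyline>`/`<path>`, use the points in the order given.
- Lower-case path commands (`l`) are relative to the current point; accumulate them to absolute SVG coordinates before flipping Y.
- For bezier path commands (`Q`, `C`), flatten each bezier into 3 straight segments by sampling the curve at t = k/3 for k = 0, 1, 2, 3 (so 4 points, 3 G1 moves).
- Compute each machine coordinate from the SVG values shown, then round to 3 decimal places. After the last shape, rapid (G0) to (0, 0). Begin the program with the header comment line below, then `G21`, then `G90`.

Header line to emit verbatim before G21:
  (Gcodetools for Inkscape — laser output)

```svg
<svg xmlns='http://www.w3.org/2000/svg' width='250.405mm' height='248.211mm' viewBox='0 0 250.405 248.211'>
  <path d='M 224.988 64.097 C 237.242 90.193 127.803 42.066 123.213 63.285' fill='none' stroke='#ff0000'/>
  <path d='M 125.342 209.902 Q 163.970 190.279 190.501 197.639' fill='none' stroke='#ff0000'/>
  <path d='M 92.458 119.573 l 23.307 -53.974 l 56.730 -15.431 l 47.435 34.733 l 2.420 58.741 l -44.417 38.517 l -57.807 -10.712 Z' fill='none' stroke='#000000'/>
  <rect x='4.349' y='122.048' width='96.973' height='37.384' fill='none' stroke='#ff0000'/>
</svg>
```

(Gcodetools for Inkscape — laser output)
G21
G90
G0 X224.988 Y184.114
M3 S201
G1 X205.068 Y177.442 F3661
G1 X154.362 Y188.347
G1 X123.213 Y184.926
M5
G0 X125.342 Y38.309
M3 S201
G1 X149.750 Y48.393 F3661
G1 X171.470 Y52.481
G1 X190.501 Y50.572
M5
G0 X92.458 Y128.638
M3 S662
G1 X115.765 Y182.612 F1632
G1 X172.495 Y198.043
G1 X219.930 Y163.310
G1 X222.350 Y104.569
G1 X177.933 Y66.052
G1 X120.126 Y76.764
G1 X92.458 Y128.638
M5
G0 X4.349 Y126.163
M3 S201
G1 X101.322 Y126.163 F3661
G1 X101.322 Y88.779
G1 X4.349 Y88.779
G1 X4.349 Y126.163
M5
G0 X0.000 Y0.000

1 u = 1 mm; y_m = 248.211 − y.

[1] `<path>` cubic bezier, #ff0000→engrave S201 F3661: (224.988,184.114) → (205.068,177.442) → (154.362,188.347) → (123.213,184.926)

[2] `<path>` quadratic bezier, #ff0000→engrave S201 F3661: (125.342,38.309) → (149.750,48.393) → (171.470,52.481) → (190.501,50.572)

[3] `<path>` regular polygon, #000000→score S662 F1632: (92.458,128.638) → (115.765,182.612) → (172.495,198.043) → (219.930,163.310) → (222.350,104.569) → (177.933,66.052) → (120.126,76.764) → (92.458,128.638) (closed)

[4] `<rect>` rectangle, #ff0000→engrave S201 F3661: (4.349,126.163) → (101.322,126.163) → (101.322,88.779) → (4.349,88.779) → (4.349,126.163) (closed)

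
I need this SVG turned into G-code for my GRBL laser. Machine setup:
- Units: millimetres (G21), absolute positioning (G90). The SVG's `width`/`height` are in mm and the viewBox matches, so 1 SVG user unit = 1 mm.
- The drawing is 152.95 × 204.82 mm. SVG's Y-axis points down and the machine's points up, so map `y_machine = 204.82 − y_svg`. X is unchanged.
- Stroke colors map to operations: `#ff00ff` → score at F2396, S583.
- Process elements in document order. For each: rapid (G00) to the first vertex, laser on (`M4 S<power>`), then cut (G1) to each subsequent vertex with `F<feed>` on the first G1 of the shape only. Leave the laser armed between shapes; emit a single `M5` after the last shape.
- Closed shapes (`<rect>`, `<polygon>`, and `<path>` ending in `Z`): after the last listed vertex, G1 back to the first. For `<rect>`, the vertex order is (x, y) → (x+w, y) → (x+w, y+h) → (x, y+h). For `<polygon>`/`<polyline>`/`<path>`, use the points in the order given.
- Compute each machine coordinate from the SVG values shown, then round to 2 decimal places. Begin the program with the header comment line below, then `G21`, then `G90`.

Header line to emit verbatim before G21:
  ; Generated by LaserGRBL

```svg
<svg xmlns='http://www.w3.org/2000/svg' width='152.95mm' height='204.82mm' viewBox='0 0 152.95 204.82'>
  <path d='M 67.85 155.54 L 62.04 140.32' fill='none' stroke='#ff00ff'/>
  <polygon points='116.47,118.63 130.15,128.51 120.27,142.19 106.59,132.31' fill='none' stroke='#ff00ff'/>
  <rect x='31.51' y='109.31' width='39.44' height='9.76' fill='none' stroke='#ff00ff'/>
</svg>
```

1 u = 1 mm; y_m = 204.82 − y.

[1] `<path>` line segment, #ff00ff→score S583 F2396: (67.85,49.28) → (62.04,64.50)

[2] `<polygon>` regular polygon, #ff00ff→score S583 F2396: (116.47,86.19) → (130.15,76.31) → (120.27,62.63) → (106.59,72.51) → (116.47,86.19) (closed)

[3] `<rect>` rectangle, #ff00ff→score S583 F2396: (31.51,95.51) → (70.95,95.51) → (70.95,85.75) → (31.51,85.75) → (31.51,95.51) (closed)

; Generated by LaserGRBL
G21
G90
G00 X67.85 Y49.28
M4 S583
G1 X62.04 Y64.50 F2396
G00 X116.47 Y86.19
M4 S583
G1 X130.15 Y76.31 F2396
G1 X120.27 Y62.63
G1 X106.59 Y72.51
G1 X116.47 Y86.19
G00 X31.51 Y95.51
M4 S583
G1 X70.95 Y95.51 F2396
G1 X70.95 Y85.75
G1 X31.51 Y85.75
G1 X31.51 Y95.51
M5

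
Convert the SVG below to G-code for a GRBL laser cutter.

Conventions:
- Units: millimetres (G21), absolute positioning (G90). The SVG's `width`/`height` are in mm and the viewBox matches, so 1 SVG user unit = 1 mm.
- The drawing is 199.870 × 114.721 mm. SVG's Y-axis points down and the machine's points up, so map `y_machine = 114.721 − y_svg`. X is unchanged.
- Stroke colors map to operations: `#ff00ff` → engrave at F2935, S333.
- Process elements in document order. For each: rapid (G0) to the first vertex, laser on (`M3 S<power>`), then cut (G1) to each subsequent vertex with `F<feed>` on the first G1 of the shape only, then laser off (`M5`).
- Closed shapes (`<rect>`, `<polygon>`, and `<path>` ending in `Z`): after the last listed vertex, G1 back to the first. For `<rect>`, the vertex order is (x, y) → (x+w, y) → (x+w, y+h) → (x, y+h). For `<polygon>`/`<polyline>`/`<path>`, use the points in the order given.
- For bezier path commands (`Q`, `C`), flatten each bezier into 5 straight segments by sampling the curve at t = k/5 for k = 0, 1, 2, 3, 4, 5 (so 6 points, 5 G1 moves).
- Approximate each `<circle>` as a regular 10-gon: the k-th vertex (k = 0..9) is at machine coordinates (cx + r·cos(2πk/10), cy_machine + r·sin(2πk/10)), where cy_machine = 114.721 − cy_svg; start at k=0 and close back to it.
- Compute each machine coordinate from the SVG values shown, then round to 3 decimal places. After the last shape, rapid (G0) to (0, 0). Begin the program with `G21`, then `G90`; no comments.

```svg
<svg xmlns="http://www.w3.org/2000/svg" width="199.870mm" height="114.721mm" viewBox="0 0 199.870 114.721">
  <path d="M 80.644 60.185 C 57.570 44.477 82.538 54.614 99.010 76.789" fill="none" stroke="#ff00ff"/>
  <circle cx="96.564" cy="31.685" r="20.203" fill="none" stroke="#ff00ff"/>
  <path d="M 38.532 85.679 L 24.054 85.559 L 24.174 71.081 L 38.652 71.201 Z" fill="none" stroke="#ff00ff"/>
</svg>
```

Since the viewBox matches the mm dimensions, user units are millimetres directly. The only transform is the Y-flip y_m = 114.721 − y_svg.

Shape 1 is a cubic bezier drawn with `<path>`. Its stroke #ff00ff means engrave at S333, F2935. After flipping Y the toolpath is (80.644,54.536) → (72.112,60.970) → (72.397,61.864) → (78.784,57.880) → (88.560,49.682) → (99.010,37.932).

Shape 2 is a circle drawn with `<circle>`. Its stroke #ff00ff means engrave at S333, F2935. After flipping Y the toolpath is (116.767,83.036) → (112.909,94.911) → (102.807,102.250) → (90.321,102.250) → (80.219,94.911) → (76.361,83.036) → (80.219,71.161) → (90.321,63.822) → (102.807,63.822) → (112.909,71.161) → (116.767,83.036), returning to the start.

Shape 3 is a regular polygon drawn with `<path>`. Its stroke #ff00ff means engrave at S333, F2935. After flipping Y the toolpath is (38.532,29.042) → (24.054,29.162) → (24.174,43.640) → (38.652,43.520) → (38.532,29.042), returning to the start.

G21
G90
G0 X80.644 Y54.536
M3 S333
G1 X72.112 Y60.970 F2935
G1 X72.397 Y61.864
G1 X78.784 Y57.880
G1 X88.560 Y49.682
G1 X99.010 Y37.932
M5
G0 X116.767 Y83.036
M3 S333
G1 X112.909 Y94.911 F2935
G1 X102.807 Y102.250
G1 X90.321 Y102.250
G1 X80.219 Y94.911
G1 X76.361 Y83.036
G1 X80.219 Y71.161
G1 X90.321 Y63.822
G1 X102.807 Y63.822
G1 X112.909 Y71.161
G1 X116.767 Y83.036
M5
G0 X38.532 Y29.042
M3 S333
G1 X24.054 Y29.162 F2935
G1 X24.174 Y43.640
G1 X38.652 Y43.520
G1 X38.532 Y29.042
M5
G0 X0.000 Y0.000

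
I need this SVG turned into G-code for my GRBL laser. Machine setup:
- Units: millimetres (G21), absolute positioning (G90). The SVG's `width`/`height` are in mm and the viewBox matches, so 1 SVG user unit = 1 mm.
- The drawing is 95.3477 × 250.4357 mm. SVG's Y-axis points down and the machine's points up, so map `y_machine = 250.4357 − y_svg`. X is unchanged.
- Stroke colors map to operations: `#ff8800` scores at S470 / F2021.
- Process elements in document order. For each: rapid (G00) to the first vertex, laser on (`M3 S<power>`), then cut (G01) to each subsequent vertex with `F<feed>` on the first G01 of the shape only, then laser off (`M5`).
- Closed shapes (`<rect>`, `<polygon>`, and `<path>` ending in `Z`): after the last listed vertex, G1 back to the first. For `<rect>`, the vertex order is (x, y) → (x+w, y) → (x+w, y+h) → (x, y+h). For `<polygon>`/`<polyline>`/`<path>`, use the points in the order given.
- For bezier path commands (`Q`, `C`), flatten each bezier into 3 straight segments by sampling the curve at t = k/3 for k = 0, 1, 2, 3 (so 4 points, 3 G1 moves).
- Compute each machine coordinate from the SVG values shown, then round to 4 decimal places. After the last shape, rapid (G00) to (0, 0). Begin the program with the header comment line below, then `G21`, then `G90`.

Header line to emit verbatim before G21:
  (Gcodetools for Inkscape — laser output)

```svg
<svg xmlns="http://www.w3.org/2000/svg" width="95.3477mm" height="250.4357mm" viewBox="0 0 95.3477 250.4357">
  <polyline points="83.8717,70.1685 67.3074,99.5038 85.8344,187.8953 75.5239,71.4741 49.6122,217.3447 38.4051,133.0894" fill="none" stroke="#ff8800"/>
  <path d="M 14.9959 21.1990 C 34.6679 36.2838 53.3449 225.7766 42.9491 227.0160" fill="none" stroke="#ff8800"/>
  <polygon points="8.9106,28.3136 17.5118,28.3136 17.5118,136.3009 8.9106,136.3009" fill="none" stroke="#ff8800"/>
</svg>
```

(Gcodetools for Inkscape — laser output)
G21
G90
G00 X83.8717 Y180.2672
M3 S470
G01 X67.3074 Y150.9319 F2021
G01 X85.8344 Y62.5404
G01 X75.5239 Y178.9616
G01 X49.6122 Y33.0910
G01 X38.4051 Y117.3463
M5
G00 X14.9959 Y229.2367
M3 S470
G01 X33.2963 Y169.4478 F2021
G01 X44.6939 Y73.9783
G01 X42.9491 Y23.4197
M5
G00 X8.9106 Y222.1221
M3 S470
G01 X17.5118 Y222.1221 F2021
G01 X17.5118 Y114.1348
G01 X8.9106 Y114.1348
G01 X8.9106 Y222.1221
M5
G00 X0.0000 Y0.0000

viewBox `0 0 95.3477 250.4357` with mm width/height → 1 unit = 1 mm. Flip: y_m = 250.4357 − y_svg.

**Shape 1** — `<polyline>` open polyline, stroke `#ff8800` → score (S470, F2021). Machine vertices: (83.8717,180.2672) → (67.3074,150.9319) → (85.8344,62.5404) → (75.5239,178.9616) → (49.6122,33.0910) → (38.4051,117.3463). Open path.

**Shape 2** — `<path>` cubic bezier, stroke `#ff8800` → score (S470, F2021). Control points (SVG): P0=(14.9959,21.1990), P1=(34.6679,36.2838), P2=(53.3449,225.7766), P3=(42.9491,227.0160); sampled at t=k/3. Machine vertices: (14.9959,229.2367) → (33.2963,169.4478) → (44.6939,73.9783) → (42.9491,23.4197). Open path.

**Shape 3** — `<polygon>` rectangle, stroke `#ff8800` → score (S470, F2021). Machine vertices: (8.9106,222.1221) → (17.5118,222.1221) → (17.5118,114.1348) → (8.9106,114.1348) → (8.9106,222.1221). Closed: final G1 returns to the first vertex.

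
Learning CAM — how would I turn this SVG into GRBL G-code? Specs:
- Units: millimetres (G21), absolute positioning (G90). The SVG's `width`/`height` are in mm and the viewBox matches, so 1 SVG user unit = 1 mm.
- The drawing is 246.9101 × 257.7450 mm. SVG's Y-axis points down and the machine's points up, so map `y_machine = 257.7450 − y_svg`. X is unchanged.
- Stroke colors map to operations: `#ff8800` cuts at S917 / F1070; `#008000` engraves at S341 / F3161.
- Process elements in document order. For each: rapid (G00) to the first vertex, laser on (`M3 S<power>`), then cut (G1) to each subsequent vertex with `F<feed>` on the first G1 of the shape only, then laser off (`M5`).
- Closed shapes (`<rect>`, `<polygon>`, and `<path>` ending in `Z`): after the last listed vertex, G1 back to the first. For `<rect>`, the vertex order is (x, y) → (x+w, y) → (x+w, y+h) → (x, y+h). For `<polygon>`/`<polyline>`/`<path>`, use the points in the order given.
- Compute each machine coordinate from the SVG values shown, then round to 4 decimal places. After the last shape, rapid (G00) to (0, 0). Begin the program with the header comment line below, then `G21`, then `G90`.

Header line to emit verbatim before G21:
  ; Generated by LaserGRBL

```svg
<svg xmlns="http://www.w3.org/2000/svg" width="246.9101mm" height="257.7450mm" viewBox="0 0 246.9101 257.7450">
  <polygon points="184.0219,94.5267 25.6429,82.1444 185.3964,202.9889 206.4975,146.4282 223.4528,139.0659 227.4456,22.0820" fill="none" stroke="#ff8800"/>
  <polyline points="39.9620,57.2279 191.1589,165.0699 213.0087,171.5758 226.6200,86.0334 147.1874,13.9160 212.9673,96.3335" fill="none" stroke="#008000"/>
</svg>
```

; Generated by LaserGRBL
G21
G90
G00 X184.0219 Y163.2183
M3 S917
G1 X25.6429 Y175.6006 F1070
G1 X185.3964 Y54.7561
G1 X206.4975 Y111.3168
G1 X223.4528 Y118.6791
G1 X227.4456 Y235.6630
G1 X184.0219 Y163.2183
M5
G00 X39.9620 Y200.5171
M3 S341
G1 X191.1589 Y92.6751 F3161
G1 X213.0087 Y86.1692
G1 X226.6200 Y171.7116
G1 X147.1874 Y243.8290
G1 X212.9673 Y161.4115
M5
G00 X0.0000 Y0.0000

Since the viewBox matches the mm dimensions, user units are millimetres directly. The only transform is the Y-flip y_m = 257.7450 − y_svg.

Shape 1 is a closed polygon drawn with `<polygon>`. Its stroke #ff8800 means cut at S917, F1070. After flipping Y the toolpath is (184.0219,163.2183) → (25.6429,175.6006) → (185.3964,54.7561) → (206.4975,111.3168) → (223.4528,118.6791) → (227.4456,235.6630) → (184.0219,163.2183), returning to the start.

Shape 2 is a open polyline drawn with `<polyline>`. Its stroke #008000 means engrave at S341, F3161. After flipping Y the toolpath is (39.9620,200.5171) → (191.1589,92.6751) → (213.0087,86.1692) → (226.6200,171.7116) → (147.1874,243.8290) → (212.9673,161.4115).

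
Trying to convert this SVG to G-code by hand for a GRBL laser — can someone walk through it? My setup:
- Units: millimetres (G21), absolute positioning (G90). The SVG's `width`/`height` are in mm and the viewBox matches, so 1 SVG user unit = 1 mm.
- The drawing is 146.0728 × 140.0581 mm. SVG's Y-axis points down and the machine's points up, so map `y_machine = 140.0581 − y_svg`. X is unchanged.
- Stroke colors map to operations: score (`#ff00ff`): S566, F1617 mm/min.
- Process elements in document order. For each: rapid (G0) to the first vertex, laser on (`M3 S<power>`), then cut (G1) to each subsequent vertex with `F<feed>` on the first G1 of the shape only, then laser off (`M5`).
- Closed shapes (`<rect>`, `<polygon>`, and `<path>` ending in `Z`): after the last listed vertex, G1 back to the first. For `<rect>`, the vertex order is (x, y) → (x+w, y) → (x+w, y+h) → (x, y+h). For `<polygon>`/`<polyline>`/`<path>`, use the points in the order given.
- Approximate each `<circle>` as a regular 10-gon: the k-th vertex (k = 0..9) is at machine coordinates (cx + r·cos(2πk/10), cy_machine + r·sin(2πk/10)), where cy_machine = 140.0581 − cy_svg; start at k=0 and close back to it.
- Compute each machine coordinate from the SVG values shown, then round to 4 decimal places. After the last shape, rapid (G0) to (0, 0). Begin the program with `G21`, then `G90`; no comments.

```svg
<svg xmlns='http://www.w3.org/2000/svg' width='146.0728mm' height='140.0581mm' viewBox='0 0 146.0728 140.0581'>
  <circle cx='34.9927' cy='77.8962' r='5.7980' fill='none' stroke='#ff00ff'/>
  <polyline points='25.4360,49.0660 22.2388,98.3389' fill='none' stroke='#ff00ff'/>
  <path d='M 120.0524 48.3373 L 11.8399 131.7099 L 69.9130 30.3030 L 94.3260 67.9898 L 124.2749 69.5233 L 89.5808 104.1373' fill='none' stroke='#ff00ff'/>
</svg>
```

G21
G90
G0 X40.7907 Y62.1619
M3 S566
G1 X39.6834 Y65.5699 F1617
G1 X36.7844 Y67.6761
G1 X33.2010 Y67.6761
G1 X30.3020 Y65.5699
G1 X29.1947 Y62.1619
G1 X30.3020 Y58.7539
G1 X33.2010 Y56.6477
G1 X36.7844 Y56.6477
G1 X39.6834 Y58.7539
G1 X40.7907 Y62.1619
M5
G0 X25.4360 Y90.9921
M3 S566
G1 X22.2388 Y41.7192 F1617
M5
G0 X120.0524 Y91.7208
M3 S566
G1 X11.8399 Y8.3482 F1617
G1 X69.9130 Y109.7551
G1 X94.3260 Y72.0683
G1 X124.2749 Y70.5348
G1 X89.5808 Y35.9208
M5
G0 X0.0000 Y0.0000

viewBox `0 0 146.0728 140.0581` with mm width/height → 1 unit = 1 mm. Flip: y_m = 140.0581 − y_svg.

**Shape 1** — `<circle>` circle, stroke `#ff00ff` → score (S566, F1617). Machine vertices: (40.7907,62.1619) → (39.6834,65.5699) → (36.7844,67.6761) → (33.2010,67.6761) → (30.3020,65.5699) → (29.1947,62.1619) → (30.3020,58.7539) → (33.2010,56.6477) → (36.7844,56.6477) → (39.6834,58.7539) → (40.7907,62.1619). Closed: final G1 returns to the first vertex.

**Shape 2** — `<polyline>` line segment, stroke `#ff00ff` → score (S566, F1617). Machine vertices: (25.4360,90.9921) → (22.2388,41.7192). Open path.

**Shape 3** — `<path>` open polyline, stroke `#ff00ff` → score (S566, F1617). Machine vertices: (120.0524,91.7208) → (11.8399,8.3482) → (69.9130,109.7551) → (94.3260,72.0683) → (124.2749,70.5348) → (89.5808,35.9208). Open path.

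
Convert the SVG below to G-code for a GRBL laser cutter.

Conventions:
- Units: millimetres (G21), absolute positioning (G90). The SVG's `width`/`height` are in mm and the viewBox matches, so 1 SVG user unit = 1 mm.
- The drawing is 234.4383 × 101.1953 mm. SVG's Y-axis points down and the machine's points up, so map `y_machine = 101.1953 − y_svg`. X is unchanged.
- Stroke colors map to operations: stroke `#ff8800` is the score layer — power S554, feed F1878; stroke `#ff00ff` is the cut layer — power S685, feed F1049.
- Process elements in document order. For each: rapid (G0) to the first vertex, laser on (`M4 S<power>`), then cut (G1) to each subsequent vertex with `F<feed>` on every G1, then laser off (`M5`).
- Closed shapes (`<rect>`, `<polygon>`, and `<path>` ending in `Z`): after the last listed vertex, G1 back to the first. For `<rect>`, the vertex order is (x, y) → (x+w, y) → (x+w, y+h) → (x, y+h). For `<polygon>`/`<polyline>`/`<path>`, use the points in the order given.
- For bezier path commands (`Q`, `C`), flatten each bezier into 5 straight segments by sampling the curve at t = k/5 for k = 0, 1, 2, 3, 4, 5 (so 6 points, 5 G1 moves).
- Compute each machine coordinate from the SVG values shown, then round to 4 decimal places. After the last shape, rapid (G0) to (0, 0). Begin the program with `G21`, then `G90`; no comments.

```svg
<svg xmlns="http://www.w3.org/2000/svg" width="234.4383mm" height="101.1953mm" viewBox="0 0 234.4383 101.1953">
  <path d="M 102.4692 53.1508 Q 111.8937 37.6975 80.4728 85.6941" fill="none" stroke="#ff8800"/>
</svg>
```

Since the viewBox matches the mm dimensions, user units are millimetres directly. The only transform is the Y-flip y_m = 101.1953 − y_svg.

Shape 1 is a quadratic bezier drawn with `<path>`. Its stroke #ff8800 means score at S554, F1878. After flipping Y the toolpath is (102.4692,48.0445) → (104.6052,51.6878) → (103.4735,50.2552) → (99.0743,43.7465) → (91.4073,32.1618) → (80.4728,15.5012).

G21
G90
G0 X102.4692 Y48.0445
M4 S554
G1 X104.6052 Y51.6878 F1878
G1 X103.4735 Y50.2552 F1878
G1 X99.0743 Y43.7465 F1878
G1 X91.4073 Y32.1618 F1878
G1 X80.4728 Y15.5012 F1878
M5
G0 X0.0000 Y0.0000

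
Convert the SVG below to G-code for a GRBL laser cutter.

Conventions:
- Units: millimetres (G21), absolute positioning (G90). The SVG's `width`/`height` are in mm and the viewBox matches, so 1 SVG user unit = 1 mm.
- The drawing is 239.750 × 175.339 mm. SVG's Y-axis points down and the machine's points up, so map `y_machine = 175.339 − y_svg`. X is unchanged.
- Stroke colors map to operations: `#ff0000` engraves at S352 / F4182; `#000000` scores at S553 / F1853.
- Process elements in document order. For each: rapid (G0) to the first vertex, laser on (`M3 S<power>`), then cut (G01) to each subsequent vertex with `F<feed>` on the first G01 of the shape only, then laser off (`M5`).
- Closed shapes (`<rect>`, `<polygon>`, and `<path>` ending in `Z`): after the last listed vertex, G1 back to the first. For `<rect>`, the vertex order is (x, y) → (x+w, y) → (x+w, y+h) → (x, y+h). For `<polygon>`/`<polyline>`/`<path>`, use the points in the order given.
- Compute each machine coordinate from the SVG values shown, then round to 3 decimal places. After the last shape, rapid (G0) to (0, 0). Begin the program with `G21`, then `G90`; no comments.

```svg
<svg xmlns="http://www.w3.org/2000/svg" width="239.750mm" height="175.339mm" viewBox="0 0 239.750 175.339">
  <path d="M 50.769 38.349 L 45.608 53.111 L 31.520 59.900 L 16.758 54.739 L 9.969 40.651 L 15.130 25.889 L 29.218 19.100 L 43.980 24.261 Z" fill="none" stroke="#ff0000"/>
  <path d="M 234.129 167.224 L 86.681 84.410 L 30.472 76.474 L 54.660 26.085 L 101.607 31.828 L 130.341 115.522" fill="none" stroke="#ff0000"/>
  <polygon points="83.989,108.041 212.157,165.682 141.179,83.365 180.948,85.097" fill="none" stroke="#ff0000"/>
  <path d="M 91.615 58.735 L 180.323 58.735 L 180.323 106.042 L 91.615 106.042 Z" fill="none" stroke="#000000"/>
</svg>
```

G21
G90
G0 X50.769 Y136.990
M3 S352
G01 X45.608 Y122.228 F4182
G01 X31.520 Y115.439
G01 X16.758 Y120.600
G01 X9.969 Y134.688
G01 X15.130 Y149.450
G01 X29.218 Y156.239
G01 X43.980 Y151.078
G01 X50.769 Y136.990
M5
G0 X234.129 Y8.115
M3 S352
G01 X86.681 Y90.929 F4182
G01 X30.472 Y98.865
G01 X54.660 Y149.254
G01 X101.607 Y143.511
G01 X130.341 Y59.817
M5
G0 X83.989 Y67.298
M3 S352
G01 X212.157 Y9.657 F4182
G01 X141.179 Y91.974
G01 X180.948 Y90.242
G01 X83.989 Y67.298
M5
G0 X91.615 Y116.604
M3 S553
G01 X180.323 Y116.604 F1853
G01 X180.323 Y69.297
G01 X91.615 Y69.297
G01 X91.615 Y116.604
M5
G0 X0.000 Y0.000

1 u = 1 mm; y_m = 175.339 − y.

[1] `<path>` regular polygon, #ff0000→engrave S352 F4182: (50.769,136.990) → (45.608,122.228) → (31.520,115.439) → (16.758,120.600) → (9.969,134.688) → (15.130,149.450) → (29.218,156.239) → (43.980,151.078) → (50.769,136.990) (closed)

[2] `<path>` open polyline, #ff0000→engrave S352 F4182: (234.129,8.115) → (86.681,90.929) → (30.472,98.865) → (54.660,149.254) → (101.607,143.511) → (130.341,59.817)

[3] `<polygon>` closed polygon, #ff0000→engrave S352 F4182: (83.989,67.298) → (212.157,9.657) → (141.179,91.974) → (180.948,90.242) → (83.989,67.298) (closed)

[4] `<path>` rectangle, #000000→score S553 F1853: (91.615,116.604) → (180.323,116.604) → (180.323,69.297) → (91.615,69.297) → (91.615,116.604) (closed)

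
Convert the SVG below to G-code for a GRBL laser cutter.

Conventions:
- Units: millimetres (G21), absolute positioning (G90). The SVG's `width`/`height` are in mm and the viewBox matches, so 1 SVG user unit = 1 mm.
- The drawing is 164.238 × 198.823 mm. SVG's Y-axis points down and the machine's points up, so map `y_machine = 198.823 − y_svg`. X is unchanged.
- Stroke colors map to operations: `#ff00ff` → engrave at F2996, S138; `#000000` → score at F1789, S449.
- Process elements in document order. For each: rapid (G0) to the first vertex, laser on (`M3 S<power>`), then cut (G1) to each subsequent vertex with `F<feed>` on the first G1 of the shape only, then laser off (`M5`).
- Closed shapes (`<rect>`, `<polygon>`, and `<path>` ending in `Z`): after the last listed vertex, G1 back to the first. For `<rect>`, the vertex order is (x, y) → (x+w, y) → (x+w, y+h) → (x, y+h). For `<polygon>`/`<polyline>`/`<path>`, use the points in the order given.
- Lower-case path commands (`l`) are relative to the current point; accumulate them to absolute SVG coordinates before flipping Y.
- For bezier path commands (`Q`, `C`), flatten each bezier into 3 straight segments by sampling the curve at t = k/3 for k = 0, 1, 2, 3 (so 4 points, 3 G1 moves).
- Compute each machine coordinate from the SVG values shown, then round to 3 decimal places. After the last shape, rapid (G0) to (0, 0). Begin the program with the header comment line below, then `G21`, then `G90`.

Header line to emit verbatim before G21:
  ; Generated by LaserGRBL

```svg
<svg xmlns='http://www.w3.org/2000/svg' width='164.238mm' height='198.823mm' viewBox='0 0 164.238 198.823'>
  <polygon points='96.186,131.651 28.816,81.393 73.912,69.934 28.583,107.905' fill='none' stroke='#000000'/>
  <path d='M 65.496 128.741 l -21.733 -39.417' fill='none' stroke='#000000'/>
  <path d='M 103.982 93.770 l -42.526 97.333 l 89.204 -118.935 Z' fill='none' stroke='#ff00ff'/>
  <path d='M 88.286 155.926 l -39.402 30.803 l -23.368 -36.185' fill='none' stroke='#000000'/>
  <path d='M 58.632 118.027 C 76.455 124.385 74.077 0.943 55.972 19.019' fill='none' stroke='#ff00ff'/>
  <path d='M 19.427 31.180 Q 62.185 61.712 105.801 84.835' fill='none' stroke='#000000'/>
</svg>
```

1 u = 1 mm; y_m = 198.823 − y.

[1] `<polygon>` closed polygon, #000000→score S449 F1789: (96.186,67.172) → (28.816,117.430) → (73.912,128.889) → (28.583,90.918) → (96.186,67.172) (closed)

[2] `<path>` line segment, #000000→score S449 F1789: (65.496,70.082) → (43.763,109.499)

[3] `<path>` closed polygon, #ff00ff→engrave S138 F2996: (103.982,105.053) → (61.456,7.720) → (150.660,126.655) → (103.982,105.053) (closed)

[4] `<path>` open polyline, #000000→score S449 F1789: (88.286,42.897) → (48.884,12.094) → (25.516,48.279)

[5] `<path>` cubic bezier, #ff00ff→engrave S138 F2996: (58.632,80.796) → (69.887,107.656) → (68.669,160.756) → (55.972,179.804)

[6] `<path>` quadratic bezier, #000000→score S449 F1789: (19.427,167.643) → (48.028,148.112) → (76.819,130.227) → (105.801,113.988)

; Generated by LaserGRBL
G21
G90
G0 X96.186 Y67.172
M3 S449
G1 X28.816 Y117.430 F1789
G1 X73.912 Y128.889
G1 X28.583 Y90.918
G1 X96.186 Y67.172
M5
G0 X65.496 Y70.082
M3 S449
G1 X43.763 Y109.499 F1789
M5
G0 X103.982 Y105.053
M3 S138
G1 X61.456 Y7.720 F2996
G1 X150.660 Y126.655
G1 X103.982 Y105.053
M5
G0 X88.286 Y42.897
M3 S449
G1 X48.884 Y12.094 F1789
G1 X25.516 Y48.279
M5
G0 X58.632 Y80.796
M3 S138
G1 X69.887 Y107.656 F2996
G1 X68.669 Y160.756
G1 X55.972 Y179.804
M5
G0 X19.427 Y167.643
M3 S449
G1 X48.028 Y148.112 F1789
G1 X76.819 Y130.227
G1 X105.801 Y113.988
M5
G0 X0.000 Y0.000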